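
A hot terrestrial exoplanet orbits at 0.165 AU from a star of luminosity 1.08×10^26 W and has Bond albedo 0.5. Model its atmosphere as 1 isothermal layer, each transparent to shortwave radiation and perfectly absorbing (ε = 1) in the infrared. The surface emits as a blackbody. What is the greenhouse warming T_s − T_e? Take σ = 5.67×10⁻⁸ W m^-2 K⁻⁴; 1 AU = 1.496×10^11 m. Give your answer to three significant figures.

79.5 kelvin

d = 0.165 × 1.496×10^11 m = 2.468×10^10 m.
S = L/(4πd²) = 14110 W m^-2.
Top-of-atmosphere balance: σT_e⁴ = S(1−α)/4 = 1763 W m^-2 → T_e = 419.9 K.
Surface: T_s = (2)^¼·T_e = 499.4 K.
Warming: T_s − T_e = 79.45 K.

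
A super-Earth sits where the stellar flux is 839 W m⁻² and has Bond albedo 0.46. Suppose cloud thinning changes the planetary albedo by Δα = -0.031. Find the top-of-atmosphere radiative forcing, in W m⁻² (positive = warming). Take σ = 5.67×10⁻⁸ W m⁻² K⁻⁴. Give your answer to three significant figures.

6.50 W m⁻²

TOA radiative forcing: ΔF = −S·Δα/4 = −839.0·(-0.031)/4 = 6.502 W m⁻².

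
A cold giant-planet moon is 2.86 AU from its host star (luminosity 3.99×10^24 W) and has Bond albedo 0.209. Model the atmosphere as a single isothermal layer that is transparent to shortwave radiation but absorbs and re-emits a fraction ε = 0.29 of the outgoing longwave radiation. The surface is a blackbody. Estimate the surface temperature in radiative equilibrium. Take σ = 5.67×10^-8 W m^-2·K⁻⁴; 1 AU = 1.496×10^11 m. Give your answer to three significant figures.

d = 2.86 × 1.496×10^11 m = 4.279×10^11 m.
S = L/(4πd²) = 1.734 W m^-2.
The planet radiates to space at T_e = [S(1−α)/(4σ)]^(1/4) = 49.59 K.
Surface balance with a leaky layer gives σT_s⁴ = σT_e⁴·2/(2−ε), so T_s = T_e·[2/(2−0.29)]^(1/4) = 51.57 K.

51.6 kelvin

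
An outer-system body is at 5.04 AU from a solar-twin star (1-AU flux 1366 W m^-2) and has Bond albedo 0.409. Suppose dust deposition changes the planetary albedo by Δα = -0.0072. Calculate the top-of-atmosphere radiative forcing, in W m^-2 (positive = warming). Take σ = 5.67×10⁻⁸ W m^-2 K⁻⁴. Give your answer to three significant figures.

By the inverse-square law, S = 1366/5.04² = 53.78 W m^-2.
TOA radiative forcing: ΔF = −S·Δα/4 = −53.78·(-0.0072)/4 = 0.09680 W m^-2.

0.0968 W m^-2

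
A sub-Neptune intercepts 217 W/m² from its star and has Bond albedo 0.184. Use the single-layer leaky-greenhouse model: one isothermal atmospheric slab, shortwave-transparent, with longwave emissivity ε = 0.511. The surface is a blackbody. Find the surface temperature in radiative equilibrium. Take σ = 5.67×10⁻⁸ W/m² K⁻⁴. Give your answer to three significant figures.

Effective emission temperature (TOA balance): σT_e⁴ = S(1−α)/4 = 44.27 W/m² → T_e = 167.2 K.
Surface balance with a leaky layer gives σT_s⁴ = σT_e⁴·2/(2−ε), so T_s = T_e·[2/(2−0.511)]^(1/4) = 180.0 K.

180 kelvin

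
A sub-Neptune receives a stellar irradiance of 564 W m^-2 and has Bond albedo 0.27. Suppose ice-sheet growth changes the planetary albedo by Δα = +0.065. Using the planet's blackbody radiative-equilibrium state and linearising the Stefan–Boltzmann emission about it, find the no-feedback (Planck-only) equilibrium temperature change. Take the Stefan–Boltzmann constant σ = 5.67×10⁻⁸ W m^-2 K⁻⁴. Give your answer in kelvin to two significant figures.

-4.6 K

Reference equilibrium: T_e = [S(1−α)/(4σ)]^(1/4) = 206.4 K.
ΔF = −(S/4)Δα = −(564.0/4)×(+0.065) = -9.165 W m^-2.
The Planck feedback parameter is 4σT_e³ = 1.995 W m^-2/K.
So ΔT₀ = -9.165/1.995 = -4.59 K.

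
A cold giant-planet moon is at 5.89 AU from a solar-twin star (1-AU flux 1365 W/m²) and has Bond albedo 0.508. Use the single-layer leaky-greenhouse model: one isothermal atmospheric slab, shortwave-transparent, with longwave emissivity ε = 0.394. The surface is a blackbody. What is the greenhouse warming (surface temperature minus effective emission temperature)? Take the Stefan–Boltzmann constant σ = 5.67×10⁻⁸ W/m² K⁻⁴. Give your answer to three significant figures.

By the inverse-square law, S = 1365/5.89² = 39.35 W/m².
Effective emission temperature (TOA balance): σT_e⁴ = S(1−α)/4 = 4.840 W/m² → T_e = 96.12 K.
For a single slab of emissivity ε, T_s⁴ = 2T_e⁴/(2−ε); thus T_s = 96.12·(1.245)^(1/4) = 101.5 K.
T_s − T_e = 101.5 − 96.12 = 5.419 K.

5.42 K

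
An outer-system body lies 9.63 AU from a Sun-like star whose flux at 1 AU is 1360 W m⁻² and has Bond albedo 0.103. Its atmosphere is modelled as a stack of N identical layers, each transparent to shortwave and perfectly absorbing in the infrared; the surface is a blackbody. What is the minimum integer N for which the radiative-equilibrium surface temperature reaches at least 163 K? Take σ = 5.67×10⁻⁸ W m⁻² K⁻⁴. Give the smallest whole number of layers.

12

Irradiance scales as 1/d², so S = 1360 W m⁻² × (1/9.63)² = 14.67 W m⁻².
The effective emission temperature is T_e = [S(1−α)/(4σ)]^¼ = 87.27 K.
Need (N+1)T_e⁴ ≥ T_s⁴, i.e. N+1 ≥ (163/87.27)⁴ = 12.171.
The minimum whole number is N = 12.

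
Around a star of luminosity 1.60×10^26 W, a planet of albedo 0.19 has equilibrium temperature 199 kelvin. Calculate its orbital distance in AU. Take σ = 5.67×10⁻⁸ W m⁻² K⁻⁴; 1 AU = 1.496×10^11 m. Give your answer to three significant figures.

The flux needed for this T is 4σT⁴/(1−0.19) = 439.1 W m⁻².
S = L/(4πd²) → d = √(L/4πS) = √(1.60×10^26/(4π·439.1)) = 1.703×10^11 m = 1.138 AU.

1.14 AU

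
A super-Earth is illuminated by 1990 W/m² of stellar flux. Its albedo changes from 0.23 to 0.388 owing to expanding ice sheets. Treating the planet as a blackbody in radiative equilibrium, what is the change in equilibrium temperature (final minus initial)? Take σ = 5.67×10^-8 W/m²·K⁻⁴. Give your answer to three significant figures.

Before: T₁ = [1990·0.77/(4σ)]^(1/4) = 286.7 K.
After:  T₂ = [1990·0.612/(4σ)]^(1/4) = 270.7 K.
ΔT = T₂ − T₁ = -16.00 K.

-16.0 K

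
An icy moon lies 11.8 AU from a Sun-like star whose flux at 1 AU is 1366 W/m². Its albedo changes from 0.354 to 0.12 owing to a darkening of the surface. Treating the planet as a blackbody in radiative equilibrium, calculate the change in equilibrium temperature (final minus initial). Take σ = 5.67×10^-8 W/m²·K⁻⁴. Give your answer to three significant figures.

Irradiance scales as 1/d², so S = 1366 W/m² × (1/11.8)² = 9.810 W/m².
Initial: T₁ = [S(1−0.354)/(4σ)]^(1/4) = 72.71 K.
With α = 0.12, T₂ = 78.55 K.
ΔT = T₂ − T₁ = 5.842 K.

5.84 K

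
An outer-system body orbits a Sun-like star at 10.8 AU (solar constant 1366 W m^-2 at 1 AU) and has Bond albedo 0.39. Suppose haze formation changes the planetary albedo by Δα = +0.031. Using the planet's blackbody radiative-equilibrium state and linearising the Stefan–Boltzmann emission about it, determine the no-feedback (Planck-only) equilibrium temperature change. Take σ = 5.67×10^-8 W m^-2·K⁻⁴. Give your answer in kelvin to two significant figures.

Flux at the orbit: S = 1366/(10.8)² = 11.71 W m^-2.
The baseline emission temperature is T_e = 74.92 K.
TOA radiative forcing: ΔF = −S·Δα/4 = −11.71·(+0.031)/4 = -0.09076 W m^-2.
Planck response: λ_P = 4σT_e³ = 4·5.67×10⁻⁸·(74.92)³ = 0.09536 W m^-2/K.
So ΔT₀ = -0.09076/0.09536 = -0.952 K.

-0.95 K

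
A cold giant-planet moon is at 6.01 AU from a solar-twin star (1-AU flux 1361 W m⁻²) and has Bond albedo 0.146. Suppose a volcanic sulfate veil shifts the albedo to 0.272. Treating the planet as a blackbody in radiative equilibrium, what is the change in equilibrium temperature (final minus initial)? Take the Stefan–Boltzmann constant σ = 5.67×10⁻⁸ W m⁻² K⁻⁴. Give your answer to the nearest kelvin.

-4 K

By the inverse-square law, S = 1361/6.01² = 37.68 W m⁻².
With α = 0.146, T₁ = 109.1 K.
With α = 0.272, T₂ = 104.9 K.
Change: 104.9 − 109.1 = -4.270 K.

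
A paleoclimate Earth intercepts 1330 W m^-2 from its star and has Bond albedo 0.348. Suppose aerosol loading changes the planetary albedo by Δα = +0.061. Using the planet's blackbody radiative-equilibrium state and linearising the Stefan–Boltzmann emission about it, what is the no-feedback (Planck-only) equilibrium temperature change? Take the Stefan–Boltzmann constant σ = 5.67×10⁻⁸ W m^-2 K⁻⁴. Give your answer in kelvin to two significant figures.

-5.8 kelvin

Reference equilibrium: T_e = [S(1−α)/(4σ)]^(1/4) = 248.7 K.
TOA radiative forcing: ΔF = −S·Δα/4 = −1330·(+0.061)/4 = -20.28 W m^-2.
Planck response: λ_P = 4σT_e³ = 4·5.67×10⁻⁸·(248.7)³ = 3.487 W m^-2/K.
So ΔT₀ = -20.28/3.487 = -5.82 K.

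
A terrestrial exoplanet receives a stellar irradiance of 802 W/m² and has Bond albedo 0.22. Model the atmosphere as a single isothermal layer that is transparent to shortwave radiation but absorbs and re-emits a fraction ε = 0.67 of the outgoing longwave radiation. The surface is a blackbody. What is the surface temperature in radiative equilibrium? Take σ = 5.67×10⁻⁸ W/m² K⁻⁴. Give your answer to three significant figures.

The planet radiates to space at T_e = [S(1−α)/(4σ)]^(1/4) = 229.2 K.
The surface balance (absorbed SW + ε·downward IR = σT_s⁴) with T_a⁴ = T_s⁴/2 reduces to T_s = T_e·[2/(2−ε)]^¼ = 253.8 K.

254 K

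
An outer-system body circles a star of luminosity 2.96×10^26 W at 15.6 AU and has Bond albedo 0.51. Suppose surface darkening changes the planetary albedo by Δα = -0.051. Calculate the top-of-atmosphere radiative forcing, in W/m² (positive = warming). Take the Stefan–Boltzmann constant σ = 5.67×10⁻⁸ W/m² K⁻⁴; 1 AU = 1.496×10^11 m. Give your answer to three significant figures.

0.0551 W/m²

d = 15.6 × 1.496×10^11 m = 2.334×10^12 m.
Flux at the orbit: S = L/(4πd²) = 2.96×10^26/(4π·(2.33×10^12)²) = 4.325 W/m².
TOA radiative forcing: ΔF = −S·Δα/4 = −4.325·(-0.051)/4 = 0.05514 W/m².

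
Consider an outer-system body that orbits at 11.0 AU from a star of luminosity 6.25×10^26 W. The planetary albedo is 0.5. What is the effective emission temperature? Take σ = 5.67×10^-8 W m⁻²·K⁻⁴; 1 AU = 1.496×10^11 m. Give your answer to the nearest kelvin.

Orbital distance: d = 11.0 AU = 1.646×10^12 m.
Spreading L over a sphere of radius d: S = 6.25×10^26/(4π·1.65×10^12²) = 18.37 W m⁻².
The planet absorbs (1−α)S over its disc πR² and re-emits over 4πR², so the mean absorbed flux is (1−0.5)·18.37/4 = 2.296 W m⁻².
Balancing against σT⁴: T = (2.296/5.67×10⁻⁸)^(1/4) = 79.77 K.

80 K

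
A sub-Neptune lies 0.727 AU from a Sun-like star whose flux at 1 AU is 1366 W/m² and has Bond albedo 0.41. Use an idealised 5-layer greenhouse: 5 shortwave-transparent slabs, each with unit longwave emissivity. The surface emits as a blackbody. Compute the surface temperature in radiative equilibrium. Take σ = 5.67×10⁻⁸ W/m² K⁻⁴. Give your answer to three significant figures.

448 K

Flux at the orbit: S = 1366/(0.727)² = 2585 W/m².
The effective emission temperature is T_e = [S(1−α)/(4σ)]^¼ = 286.4 K.
For an N-layer opaque stack, T_s⁴ = (N+1)T_e⁴, hence T_s = (6)^(1/4)×286.4 K = 448.2 K.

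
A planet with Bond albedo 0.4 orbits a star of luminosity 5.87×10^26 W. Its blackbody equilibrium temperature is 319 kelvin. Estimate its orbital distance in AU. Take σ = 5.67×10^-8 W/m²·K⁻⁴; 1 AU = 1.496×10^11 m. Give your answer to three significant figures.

The flux needed for this T is 4σT⁴/(1−0.4) = 3914 W/m².
Then d = [L/(4πS)]^(1/2) = 1.092×10^11 m, i.e. 0.7302 AU.

0.730 AU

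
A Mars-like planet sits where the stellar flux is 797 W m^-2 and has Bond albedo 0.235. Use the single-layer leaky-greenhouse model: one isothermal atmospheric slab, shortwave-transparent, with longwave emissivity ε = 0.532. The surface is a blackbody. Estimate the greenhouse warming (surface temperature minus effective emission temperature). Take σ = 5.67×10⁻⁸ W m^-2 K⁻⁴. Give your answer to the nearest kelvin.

18 K

At the top of the atmosphere, σT_e⁴ = S(1−α)/4 = 152.4 W m^-2, giving T_e = 227.7 K.
For a single slab of emissivity ε, T_s⁴ = 2T_e⁴/(2−ε); thus T_s = 227.7·(1.362)^(1/4) = 246.0 K.
T_s − T_e = 246.0 − 227.7 = 18.30 K.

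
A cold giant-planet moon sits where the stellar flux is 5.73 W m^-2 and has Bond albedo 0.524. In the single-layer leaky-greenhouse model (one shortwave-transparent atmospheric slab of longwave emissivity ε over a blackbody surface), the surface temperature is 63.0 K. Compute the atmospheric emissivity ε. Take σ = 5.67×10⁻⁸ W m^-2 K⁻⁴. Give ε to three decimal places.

Effective temperature: T_e = [S(1−α)/(4σ)]^(1/4) = 58.89 K.
Since (2−ε)/2 = (T_e/T_s)⁴ = 0.7634, ε = 0.4732.

0.473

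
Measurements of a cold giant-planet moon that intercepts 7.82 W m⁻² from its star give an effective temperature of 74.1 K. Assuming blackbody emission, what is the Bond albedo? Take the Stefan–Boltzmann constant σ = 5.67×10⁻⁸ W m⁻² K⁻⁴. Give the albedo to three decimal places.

0.126

Rearranging the radiative balance, α = 1 − 4σT⁴/S.
σT⁴ = 1.709 W m⁻², so 4σT⁴ = 6.838 W m⁻².
1−α = 6.838/7.820 = 0.8744, so α = 0.1256.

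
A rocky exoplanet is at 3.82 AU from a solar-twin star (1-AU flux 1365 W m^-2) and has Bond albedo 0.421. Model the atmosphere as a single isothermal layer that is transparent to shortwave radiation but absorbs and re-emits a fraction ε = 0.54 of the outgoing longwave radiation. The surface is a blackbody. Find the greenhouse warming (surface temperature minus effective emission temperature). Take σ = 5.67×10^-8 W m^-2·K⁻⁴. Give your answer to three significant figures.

By the inverse-square law, S = 1365/3.82² = 93.54 W m^-2.
Effective emission temperature (TOA balance): σT_e⁴ = S(1−α)/4 = 13.54 W m^-2 → T_e = 124.3 K.
Surface balance with a leaky layer gives σT_s⁴ = σT_e⁴·2/(2−ε), so T_s = T_e·[2/(2−0.54)]^(1/4) = 134.5 K.
The atmosphere warms the surface by 10.18 K.

10.2 K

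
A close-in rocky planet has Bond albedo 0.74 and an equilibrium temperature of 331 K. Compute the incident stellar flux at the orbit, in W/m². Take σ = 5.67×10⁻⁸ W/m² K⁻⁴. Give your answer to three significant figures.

Invert the energy balance for S: S = 4σT⁴/(1−α).
The emitted flux is σT⁴ = 680.6 W/m².
So S = 4×680.6/(1−0.74) = 10470 W/m².

10500 W/m²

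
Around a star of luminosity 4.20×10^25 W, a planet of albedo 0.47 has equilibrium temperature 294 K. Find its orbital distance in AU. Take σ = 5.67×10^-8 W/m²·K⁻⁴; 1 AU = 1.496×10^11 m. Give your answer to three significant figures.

0.216 AU

Energy balance gives S = 4σT⁴/(1−α) = 3197 W/m².
S = L/(4πd²) → d = √(L/4πS) = √(4.20×10^25/(4π·3197)) = 3.233×10^10 m = 0.2161 AU.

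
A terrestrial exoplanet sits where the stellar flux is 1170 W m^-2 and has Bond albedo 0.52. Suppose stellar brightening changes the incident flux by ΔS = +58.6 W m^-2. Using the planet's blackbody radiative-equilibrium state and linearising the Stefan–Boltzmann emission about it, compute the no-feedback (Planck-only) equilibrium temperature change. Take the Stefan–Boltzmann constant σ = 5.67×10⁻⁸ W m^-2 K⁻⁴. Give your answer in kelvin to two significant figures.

2.8 K

Reference equilibrium: T_e = [S(1−α)/(4σ)]^(1/4) = 223.1 K.
TOA radiative forcing: ΔF = (1−α)ΔS/4 = 0.48·(+58.6)/4 = 7.032 W m^-2.
Linearising σT⁴ gives d(σT⁴)/dT = 4σT_e³ = 2.518 W m^-2 per K.
ΔT₀ = ΔF/λ_P = 7.032/2.518 = 2.79 K.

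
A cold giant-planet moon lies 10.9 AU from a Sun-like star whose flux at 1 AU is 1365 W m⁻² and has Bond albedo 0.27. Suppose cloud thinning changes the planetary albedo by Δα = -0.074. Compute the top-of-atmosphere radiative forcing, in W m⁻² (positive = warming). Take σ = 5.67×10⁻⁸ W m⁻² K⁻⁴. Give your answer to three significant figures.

0.213 W m⁻²

Flux at the orbit: S = 1365/(10.9)² = 11.49 W m⁻².
TOA radiative forcing: ΔF = −S·Δα/4 = −11.49·(-0.074)/4 = 0.2125 W m⁻².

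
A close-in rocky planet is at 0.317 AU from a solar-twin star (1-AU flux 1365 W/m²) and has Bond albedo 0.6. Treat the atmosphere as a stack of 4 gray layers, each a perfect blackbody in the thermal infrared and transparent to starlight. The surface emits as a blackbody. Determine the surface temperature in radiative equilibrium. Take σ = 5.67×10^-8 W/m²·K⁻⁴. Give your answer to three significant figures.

588 K

Irradiance scales as 1/d², so S = 1365 W/m² × (1/0.317)² = 13580 W/m².
The effective emission temperature is T_e = [S(1−α)/(4σ)]^¼ = 393.4 K.
With N = 4 opaque layers, T_s = (N+1)^(1/4)·T_e = 5^(1/4)·393.4 = 588.3 K.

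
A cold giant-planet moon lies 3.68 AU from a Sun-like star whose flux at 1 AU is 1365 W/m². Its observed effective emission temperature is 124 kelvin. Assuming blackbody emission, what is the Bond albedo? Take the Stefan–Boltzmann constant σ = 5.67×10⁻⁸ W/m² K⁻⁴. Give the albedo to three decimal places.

By the inverse-square law, S = 1365/3.68² = 100.8 W/m².
Energy balance: S(1−α)/4 = σT⁴, so 1−α = 4σT⁴/S.
4σT⁴ = 4·5.67×10⁻⁸·(124)⁴ = 53.62 W/m².
Hence α = 1 − 53.62/100.8 = 0.4680.

0.468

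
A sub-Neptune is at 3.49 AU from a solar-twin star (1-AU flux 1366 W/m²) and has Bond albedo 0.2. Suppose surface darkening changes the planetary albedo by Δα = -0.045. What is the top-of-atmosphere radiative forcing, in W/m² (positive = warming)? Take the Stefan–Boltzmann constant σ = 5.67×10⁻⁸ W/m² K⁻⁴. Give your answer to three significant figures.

Irradiance scales as 1/d², so S = 1366 W/m² × (1/3.49)² = 112.2 W/m².
The change in absorbed flux is Δ[S(1−α)/4] = −SΔα/4 = 1.262 W/m².

1.26 W/m²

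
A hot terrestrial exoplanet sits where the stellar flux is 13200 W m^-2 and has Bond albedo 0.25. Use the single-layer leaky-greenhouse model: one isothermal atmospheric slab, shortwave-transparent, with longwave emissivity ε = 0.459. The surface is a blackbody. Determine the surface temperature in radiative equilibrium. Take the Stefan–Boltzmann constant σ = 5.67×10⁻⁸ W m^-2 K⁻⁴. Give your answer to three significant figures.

The planet radiates to space at T_e = [S(1−α)/(4σ)]^(1/4) = 457.1 K.
Surface balance with a leaky layer gives σT_s⁴ = σT_e⁴·2/(2−ε), so T_s = T_e·[2/(2−0.459)]^(1/4) = 487.9 K.

488 K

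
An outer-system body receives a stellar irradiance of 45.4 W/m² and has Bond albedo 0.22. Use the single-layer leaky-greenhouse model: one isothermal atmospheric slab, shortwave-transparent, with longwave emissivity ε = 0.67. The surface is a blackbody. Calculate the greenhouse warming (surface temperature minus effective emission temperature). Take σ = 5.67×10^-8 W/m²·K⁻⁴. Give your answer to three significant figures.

12.0 K

At the top of the atmosphere, σT_e⁴ = S(1−α)/4 = 8.853 W/m², giving T_e = 111.8 K.
For a single slab of emissivity ε, T_s⁴ = 2T_e⁴/(2−ε); thus T_s = 111.8·(1.504)^(1/4) = 123.8 K.
The atmosphere warms the surface by 12.00 K.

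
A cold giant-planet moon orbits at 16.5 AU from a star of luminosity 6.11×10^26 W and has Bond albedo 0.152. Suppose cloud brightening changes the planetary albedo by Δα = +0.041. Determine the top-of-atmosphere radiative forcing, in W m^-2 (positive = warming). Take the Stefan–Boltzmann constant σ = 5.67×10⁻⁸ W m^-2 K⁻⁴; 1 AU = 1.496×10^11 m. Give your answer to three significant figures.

-0.0818 W m^-2

Orbital distance: d = 16.5 AU = 2.468×10^12 m.
Flux at the orbit: S = L/(4πd²) = 6.11×10^26/(4π·(2.47×10^12)²) = 7.980 W m^-2.
ΔF = −(S/4)Δα = −(7.980/4)×(+0.041) = -0.08179 W m^-2.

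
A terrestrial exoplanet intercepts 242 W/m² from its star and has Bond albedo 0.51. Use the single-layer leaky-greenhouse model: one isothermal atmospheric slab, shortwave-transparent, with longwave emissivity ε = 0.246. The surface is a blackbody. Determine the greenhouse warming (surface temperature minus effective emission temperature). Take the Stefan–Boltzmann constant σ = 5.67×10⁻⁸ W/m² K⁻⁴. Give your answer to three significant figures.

The planet radiates to space at T_e = [S(1−α)/(4σ)]^(1/4) = 151.2 K.
For a single slab of emissivity ε, T_s⁴ = 2T_e⁴/(2−ε); thus T_s = 151.2·(1.14)^(1/4) = 156.3 K.
T_s − T_e = 156.3 − 151.2 = 5.044 K.

5.04 kelvin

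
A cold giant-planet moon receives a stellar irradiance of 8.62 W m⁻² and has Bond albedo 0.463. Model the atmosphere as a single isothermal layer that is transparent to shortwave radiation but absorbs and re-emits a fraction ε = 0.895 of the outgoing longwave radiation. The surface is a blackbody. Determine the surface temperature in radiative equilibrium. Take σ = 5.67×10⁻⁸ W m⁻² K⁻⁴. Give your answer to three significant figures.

At the top of the atmosphere, σT_e⁴ = S(1−α)/4 = 1.157 W m⁻², giving T_e = 67.21 K.
For a single slab of emissivity ε, T_s⁴ = 2T_e⁴/(2−ε); thus T_s = 67.21·(1.81)^(1/4) = 77.96 K.

78.0 K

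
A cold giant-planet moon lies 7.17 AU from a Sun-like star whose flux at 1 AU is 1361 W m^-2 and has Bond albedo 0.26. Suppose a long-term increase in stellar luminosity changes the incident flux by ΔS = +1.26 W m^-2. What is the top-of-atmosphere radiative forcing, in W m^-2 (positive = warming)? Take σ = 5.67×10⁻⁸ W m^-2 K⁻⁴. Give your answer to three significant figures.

By the inverse-square law, S = 1361/7.17² = 26.47 W m^-2.
TOA radiative forcing: ΔF = (1−α)ΔS/4 = 0.74·(+1.26)/4 = 0.2331 W m^-2.

0.233 W m^-2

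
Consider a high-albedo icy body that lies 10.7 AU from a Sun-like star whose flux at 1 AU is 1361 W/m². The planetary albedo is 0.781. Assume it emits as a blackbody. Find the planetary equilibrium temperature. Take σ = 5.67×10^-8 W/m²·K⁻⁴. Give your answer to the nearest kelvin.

Flux at the orbit: S = 1361/(10.7)² = 11.89 W/m².
The planet absorbs (1−α)S over its disc πR² and re-emits over 4πR², so the mean absorbed flux is (1−0.781)·11.89/4 = 0.6508 W/m².
Set σT⁴ = 0.6508 → T = (0.6508/σ)^(1/4) = 58.21 K.

58 K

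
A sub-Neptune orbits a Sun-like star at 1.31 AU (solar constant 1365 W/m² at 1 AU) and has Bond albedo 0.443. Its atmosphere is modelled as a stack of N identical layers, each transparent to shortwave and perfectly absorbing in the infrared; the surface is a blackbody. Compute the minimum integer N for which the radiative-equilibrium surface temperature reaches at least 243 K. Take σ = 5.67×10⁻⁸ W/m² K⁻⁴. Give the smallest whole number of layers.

Irradiance scales as 1/d², so S = 1365 W/m² × (1/1.31)² = 795.4 W/m².
OLR = S(1−α)/4 = 110.8 W/m²; the top layer radiates at T_e = 210.2 K.
Since T_s⁴ = (N+1)T_e⁴, we need N ≥ (T_s/T_e)⁴ − 1 = 0.785.
The minimum whole number is N = 1.

1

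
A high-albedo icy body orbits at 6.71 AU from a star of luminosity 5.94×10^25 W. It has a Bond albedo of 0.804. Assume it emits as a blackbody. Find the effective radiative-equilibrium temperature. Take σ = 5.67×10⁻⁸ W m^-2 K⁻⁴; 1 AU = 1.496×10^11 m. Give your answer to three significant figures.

d = 6.71 × 1.496×10^11 m = 1.004×10^12 m.
Flux at the orbit: S = L/(4πd²) = 5.94×10^25/(4π·(1.00×10^12)²) = 4.691 W m^-2.
Averaging over the sphere, the absorbed flux is S(1−α)/4 = 0.2299 W m^-2.
Balancing against σT⁴: T = (0.2299/5.67×10⁻⁸)^(1/4) = 44.87 K.

44.9 K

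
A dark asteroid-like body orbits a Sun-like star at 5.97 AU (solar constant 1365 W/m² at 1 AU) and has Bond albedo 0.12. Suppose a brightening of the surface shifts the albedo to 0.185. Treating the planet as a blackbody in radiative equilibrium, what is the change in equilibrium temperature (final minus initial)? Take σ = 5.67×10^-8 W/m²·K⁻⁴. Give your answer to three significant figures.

By the inverse-square law, S = 1365/5.97² = 38.30 W/m².
Initial: T₁ = [S(1−0.12)/(4σ)]^(1/4) = 110.4 K.
With α = 0.185, T₂ = 108.3 K.
Change: 108.3 − 110.4 = -2.098 K.

-2.10 K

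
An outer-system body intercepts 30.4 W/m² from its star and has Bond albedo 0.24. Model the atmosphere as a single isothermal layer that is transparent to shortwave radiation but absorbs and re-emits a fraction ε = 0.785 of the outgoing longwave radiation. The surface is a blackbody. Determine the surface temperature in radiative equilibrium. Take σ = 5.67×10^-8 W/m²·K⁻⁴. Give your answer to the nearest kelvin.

114 K

Effective emission temperature (TOA balance): σT_e⁴ = S(1−α)/4 = 5.776 W/m² → T_e = 100.5 K.
For a single slab of emissivity ε, T_s⁴ = 2T_e⁴/(2−ε); thus T_s = 100.5·(1.646)^(1/4) = 113.8 K.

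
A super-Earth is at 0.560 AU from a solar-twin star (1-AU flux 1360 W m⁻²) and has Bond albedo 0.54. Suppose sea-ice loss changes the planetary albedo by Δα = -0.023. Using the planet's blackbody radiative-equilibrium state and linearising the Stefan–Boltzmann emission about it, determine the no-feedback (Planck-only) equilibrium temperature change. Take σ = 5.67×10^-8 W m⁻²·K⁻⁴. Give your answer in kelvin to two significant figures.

Irradiance scales as 1/d², so S = 1360 W m⁻² × (1/0.560)² = 4337 W m⁻².
Unperturbed T_e = [4337·(1−0.54)/(4σ)]^¼ = 306.2 K.
TOA radiative forcing: ΔF = −S·Δα/4 = −4337·(-0.023)/4 = 24.94 W m⁻².
Linearising σT⁴ gives d(σT⁴)/dT = 4σT_e³ = 6.514 W m⁻² per K.
So ΔT₀ = 24.94/6.514 = 3.83 K.

3.8 K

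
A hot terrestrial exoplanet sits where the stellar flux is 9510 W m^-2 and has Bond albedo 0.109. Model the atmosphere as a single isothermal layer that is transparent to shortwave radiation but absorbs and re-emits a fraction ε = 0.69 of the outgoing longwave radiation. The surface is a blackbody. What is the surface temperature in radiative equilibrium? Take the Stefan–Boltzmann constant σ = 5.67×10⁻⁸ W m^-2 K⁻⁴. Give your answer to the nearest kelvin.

The planet radiates to space at T_e = [S(1−α)/(4σ)]^(1/4) = 439.6 K.
For a single slab of emissivity ε, T_s⁴ = 2T_e⁴/(2−ε); thus T_s = 439.6·(1.527)^(1/4) = 488.7 K.

489 K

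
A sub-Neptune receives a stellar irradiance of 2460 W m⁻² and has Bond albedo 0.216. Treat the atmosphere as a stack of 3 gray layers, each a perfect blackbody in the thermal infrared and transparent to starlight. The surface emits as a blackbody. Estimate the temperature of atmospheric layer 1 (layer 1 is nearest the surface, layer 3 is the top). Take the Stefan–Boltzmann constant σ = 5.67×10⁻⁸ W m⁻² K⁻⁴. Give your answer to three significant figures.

400 K

Top-of-atmosphere balance: σT_e⁴ = S(1−α)/4 = 482.2 W m⁻² → T_e = 303.7 K.
In the N-layer model, layer k (counted from the surface) has T_k = (N+1−k)^(1/4)·T_e.
With k = 1: T_1 = (3+1−1)^¼·303.7 K = 399.7 K.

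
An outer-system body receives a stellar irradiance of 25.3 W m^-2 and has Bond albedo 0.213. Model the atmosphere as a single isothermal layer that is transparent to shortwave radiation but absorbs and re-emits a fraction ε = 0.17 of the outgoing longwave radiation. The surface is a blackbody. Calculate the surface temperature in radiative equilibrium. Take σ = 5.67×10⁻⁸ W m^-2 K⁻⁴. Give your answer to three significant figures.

99.0 K

At the top of the atmosphere, σT_e⁴ = S(1−α)/4 = 4.978 W m^-2, giving T_e = 96.80 K.
For a single slab of emissivity ε, T_s⁴ = 2T_e⁴/(2−ε); thus T_s = 96.80·(1.093)^(1/4) = 98.97 K.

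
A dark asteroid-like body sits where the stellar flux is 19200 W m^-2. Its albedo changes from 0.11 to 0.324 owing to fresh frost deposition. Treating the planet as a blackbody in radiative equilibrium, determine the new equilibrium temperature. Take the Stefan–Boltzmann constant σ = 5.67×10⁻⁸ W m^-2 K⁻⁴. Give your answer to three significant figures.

489 K

New equilibrium: T₂ = [(1−0.324)·19200/(4σ)]^(1/4) = 489.1 K.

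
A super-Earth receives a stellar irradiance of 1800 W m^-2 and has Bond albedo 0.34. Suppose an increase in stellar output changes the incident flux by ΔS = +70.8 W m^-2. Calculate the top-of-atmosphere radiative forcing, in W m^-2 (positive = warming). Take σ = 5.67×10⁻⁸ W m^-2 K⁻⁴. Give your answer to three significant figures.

11.7 W m^-2

TOA radiative forcing: ΔF = (1−α)ΔS/4 = 0.66·(+70.8)/4 = 11.68 W m^-2.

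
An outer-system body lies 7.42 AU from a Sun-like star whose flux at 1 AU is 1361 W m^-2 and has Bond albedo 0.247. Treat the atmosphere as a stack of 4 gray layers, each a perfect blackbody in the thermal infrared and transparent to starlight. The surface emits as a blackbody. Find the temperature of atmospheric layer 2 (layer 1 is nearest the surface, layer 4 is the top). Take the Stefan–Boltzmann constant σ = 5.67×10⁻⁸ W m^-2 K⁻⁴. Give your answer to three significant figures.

Irradiance scales as 1/d², so S = 1361 W m^-2 × (1/7.42)² = 24.72 W m^-2.
Top-of-atmosphere balance: σT_e⁴ = S(1−α)/4 = 4.654 W m^-2 → T_e = 95.18 K.
The net upward flux σT_e⁴ is constant between every pair of levels, so T_k⁴ = (N+1−k)T_e⁴.
With k = 2: T_2 = (4+1−2)^¼·95.18 K = 125.3 K.

125 kelvin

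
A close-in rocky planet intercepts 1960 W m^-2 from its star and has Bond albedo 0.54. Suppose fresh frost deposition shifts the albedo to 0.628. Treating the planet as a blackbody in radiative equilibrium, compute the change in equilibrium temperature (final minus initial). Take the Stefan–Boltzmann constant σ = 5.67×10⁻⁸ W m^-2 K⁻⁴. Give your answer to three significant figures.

-13.0 K

With α = 0.54, T₁ = 251.1 K.
With α = 0.628, T₂ = 238.1 K.
ΔT = T₂ − T₁ = -12.98 K.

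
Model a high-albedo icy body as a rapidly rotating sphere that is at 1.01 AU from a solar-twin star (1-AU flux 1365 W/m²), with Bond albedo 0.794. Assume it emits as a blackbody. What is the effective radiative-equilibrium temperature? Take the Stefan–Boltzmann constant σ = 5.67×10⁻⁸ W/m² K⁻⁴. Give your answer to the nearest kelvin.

By the inverse-square law, S = 1365/1.01² = 1338 W/m².
The planet absorbs (1−α)S over its disc πR² and re-emits over 4πR², so the mean absorbed flux is (1−0.794)·1338/4 = 68.91 W/m².
In equilibrium σT⁴ equals this, so T = 186.7 K.

187 kelvin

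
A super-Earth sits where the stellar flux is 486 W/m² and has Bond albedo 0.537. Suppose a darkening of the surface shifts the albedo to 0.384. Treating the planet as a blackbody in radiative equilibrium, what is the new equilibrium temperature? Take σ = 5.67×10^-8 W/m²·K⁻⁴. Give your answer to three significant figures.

191 K

New equilibrium: T₂ = [(1−0.384)·486.0/(4σ)]^(1/4) = 190.6 K.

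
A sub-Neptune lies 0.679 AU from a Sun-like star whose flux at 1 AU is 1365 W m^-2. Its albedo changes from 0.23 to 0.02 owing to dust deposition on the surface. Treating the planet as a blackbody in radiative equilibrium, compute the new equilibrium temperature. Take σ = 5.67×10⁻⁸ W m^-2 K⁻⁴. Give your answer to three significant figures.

By the inverse-square law, S = 1365/0.679² = 2961 W m^-2.
With the new albedo, S(1−α₂)/4 = 725.4 W m^-2, so T₂ = 336.3 K.

336 kelvin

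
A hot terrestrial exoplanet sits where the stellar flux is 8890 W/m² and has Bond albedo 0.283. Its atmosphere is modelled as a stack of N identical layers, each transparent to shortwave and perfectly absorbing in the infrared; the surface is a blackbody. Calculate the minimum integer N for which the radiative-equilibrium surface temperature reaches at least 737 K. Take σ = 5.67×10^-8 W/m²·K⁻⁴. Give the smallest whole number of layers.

10

Top-of-atmosphere balance: σT_e⁴ = S(1−α)/4 = 1594 W/m² → T_e = 409.4 K.
Need (N+1)T_e⁴ ≥ T_s⁴, i.e. N+1 ≥ (737/409.4)⁴ = 10.498.
Rounding up, N = 10.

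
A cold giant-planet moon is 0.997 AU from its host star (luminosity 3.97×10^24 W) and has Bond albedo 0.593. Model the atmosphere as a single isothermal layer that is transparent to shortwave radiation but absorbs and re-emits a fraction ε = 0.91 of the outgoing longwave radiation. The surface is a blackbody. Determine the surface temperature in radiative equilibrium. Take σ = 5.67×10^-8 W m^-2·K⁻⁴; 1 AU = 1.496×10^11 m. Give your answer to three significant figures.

d = 0.997 × 1.496×10^11 m = 1.492×10^11 m.
Spreading L over a sphere of radius d: S = 3.97×10^24/(4π·1.49×10^11²) = 14.20 W m^-2.
The planet radiates to space at T_e = [S(1−α)/(4σ)]^(1/4) = 71.05 K.
For a single slab of emissivity ε, T_s⁴ = 2T_e⁴/(2−ε); thus T_s = 71.05·(1.835)^(1/4) = 82.69 K.

82.7 K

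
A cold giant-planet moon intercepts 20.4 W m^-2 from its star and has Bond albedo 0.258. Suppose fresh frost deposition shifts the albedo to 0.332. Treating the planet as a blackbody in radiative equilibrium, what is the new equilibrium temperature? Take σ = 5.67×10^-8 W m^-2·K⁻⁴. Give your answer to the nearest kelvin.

88 kelvin

T₂ = [S(1−α₂)/(4σ)]^(1/4) = [20.40·0.668/(4σ)]^(1/4) = 88.04 K.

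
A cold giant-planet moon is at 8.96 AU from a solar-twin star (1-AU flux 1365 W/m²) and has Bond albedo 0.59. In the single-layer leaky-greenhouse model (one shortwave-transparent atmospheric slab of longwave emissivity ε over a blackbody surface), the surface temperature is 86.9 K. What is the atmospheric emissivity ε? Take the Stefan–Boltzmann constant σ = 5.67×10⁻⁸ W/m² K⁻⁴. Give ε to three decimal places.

Irradiance scales as 1/d², so S = 1365 W/m² × (1/8.96)² = 17.00 W/m².
Effective temperature: T_e = [S(1−α)/(4σ)]^(1/4) = 74.46 K.
T_s⁴ = T_e⁴·2/(2−ε) → ε = 2 − 2(T_e/T_s)⁴ = 2 − 2·(74.46/86.9)⁴ = 0.9220.

0.922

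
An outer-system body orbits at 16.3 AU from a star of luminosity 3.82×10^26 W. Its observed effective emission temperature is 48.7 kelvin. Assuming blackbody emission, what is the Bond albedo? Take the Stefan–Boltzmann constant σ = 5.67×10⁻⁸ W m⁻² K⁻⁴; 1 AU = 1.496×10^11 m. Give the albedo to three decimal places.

Orbital distance: d = 16.3 AU = 2.438×10^12 m.
S = L/(4πd²) = 5.112 W m⁻².
Energy balance: S(1−α)/4 = σT⁴, so 1−α = 4σT⁴/S.
4σT⁴ = 4·5.67×10⁻⁸·(48.7)⁴ = 1.276 W m⁻².
1−α = 1.276/5.112 = 0.2495, so α = 0.7505.

0.750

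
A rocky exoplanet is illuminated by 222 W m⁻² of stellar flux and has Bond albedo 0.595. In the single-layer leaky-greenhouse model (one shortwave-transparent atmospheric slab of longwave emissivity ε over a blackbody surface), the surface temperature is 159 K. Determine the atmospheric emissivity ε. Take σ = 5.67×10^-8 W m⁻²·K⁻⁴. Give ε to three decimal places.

0.759

First, T_e = [222.0·(1−0.595)/(4σ)]^(1/4) = 141.1 K.
Inverting T_s⁴ = 2T_e⁴/(2−ε): (T_e/T_s)⁴ = 0.6203, so ε = 2(1 − 0.6203) = 0.7595.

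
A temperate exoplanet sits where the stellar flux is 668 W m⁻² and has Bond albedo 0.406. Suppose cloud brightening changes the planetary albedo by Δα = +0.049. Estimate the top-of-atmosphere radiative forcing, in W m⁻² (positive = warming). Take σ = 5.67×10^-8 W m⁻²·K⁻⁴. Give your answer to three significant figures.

TOA radiative forcing: ΔF = −S·Δα/4 = −668.0·(+0.049)/4 = -8.183 W m⁻².

-8.18 W m⁻²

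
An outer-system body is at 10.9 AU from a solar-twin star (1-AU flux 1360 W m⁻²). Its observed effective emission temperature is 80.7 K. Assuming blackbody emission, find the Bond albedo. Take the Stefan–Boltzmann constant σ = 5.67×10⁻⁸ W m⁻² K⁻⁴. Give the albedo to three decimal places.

0.160

Irradiance scales as 1/d², so S = 1360 W m⁻² × (1/10.9)² = 11.45 W m⁻².
From σT⁴ = S(1−α)/4 we invert for α: 1−α = 4σT⁴/S.
4σT⁴ = 4·5.67×10⁻⁸·(80.7)⁴ = 9.619 W m⁻².
Hence α = 1 − 9.619/11.45 = 0.1597.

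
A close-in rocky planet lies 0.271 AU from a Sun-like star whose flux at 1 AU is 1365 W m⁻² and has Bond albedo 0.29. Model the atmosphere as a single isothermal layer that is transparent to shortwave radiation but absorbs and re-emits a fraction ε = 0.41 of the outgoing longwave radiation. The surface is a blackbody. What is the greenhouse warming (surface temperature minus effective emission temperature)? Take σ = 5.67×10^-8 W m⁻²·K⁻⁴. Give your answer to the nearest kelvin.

Flux at the orbit: S = 1365/(0.271)² = 18590 W m⁻².
At the top of the atmosphere, σT_e⁴ = S(1−α)/4 = 3299 W m⁻², giving T_e = 491.1 K.
For a single slab of emissivity ε, T_s⁴ = 2T_e⁴/(2−ε); thus T_s = 491.1·(1.258)^(1/4) = 520.1 K.
Greenhouse warming: T_s − T_e = 28.99 K.

29 kelvin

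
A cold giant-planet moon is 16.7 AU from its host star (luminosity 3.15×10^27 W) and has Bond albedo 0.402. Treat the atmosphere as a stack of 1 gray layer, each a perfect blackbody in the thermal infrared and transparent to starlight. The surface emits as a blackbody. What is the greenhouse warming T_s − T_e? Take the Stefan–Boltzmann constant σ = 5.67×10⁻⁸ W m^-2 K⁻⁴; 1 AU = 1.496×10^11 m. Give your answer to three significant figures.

d = 16.7 × 1.496×10^11 m = 2.498×10^12 m.
Flux at the orbit: S = L/(4πd²) = 3.15×10^27/(4π·(2.50×10^12)²) = 40.16 W m^-2.
The effective emission temperature is T_e = [S(1−α)/(4σ)]^¼ = 101.4 K.
T_s = (N+1)^(1/4)·T_e = 120.6 K.
So the greenhouse effect raises the surface by 120.6 − 101.4 = 19.19 K.

19.2 K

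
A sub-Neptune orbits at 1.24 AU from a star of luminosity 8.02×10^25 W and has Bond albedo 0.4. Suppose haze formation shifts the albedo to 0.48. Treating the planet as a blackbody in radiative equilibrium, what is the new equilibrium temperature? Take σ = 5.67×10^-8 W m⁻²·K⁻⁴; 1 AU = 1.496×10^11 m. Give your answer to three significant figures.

Orbital distance: d = 1.24 AU = 1.855×10^11 m.
Flux at the orbit: S = L/(4πd²) = 8.02×10^25/(4π·(1.86×10^11)²) = 185.5 W m⁻².
T₂ = [S(1−α₂)/(4σ)]^(1/4) = [185.5·0.52/(4σ)]^(1/4) = 143.6 K.

144 K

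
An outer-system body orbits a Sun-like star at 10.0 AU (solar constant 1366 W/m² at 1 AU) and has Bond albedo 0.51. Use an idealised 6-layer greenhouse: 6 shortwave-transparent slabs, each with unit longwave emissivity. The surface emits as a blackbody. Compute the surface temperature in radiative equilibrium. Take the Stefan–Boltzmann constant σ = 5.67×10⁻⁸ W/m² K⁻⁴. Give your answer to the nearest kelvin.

120 K

By the inverse-square law, S = 1366/10.0² = 13.66 W/m².
OLR = S(1−α)/4 = 1.673 W/m²; the top layer radiates at T_e = 73.71 K.
With N = 6 opaque layers, T_s = (N+1)^(1/4)·T_e = 7^(1/4)·73.71 = 119.9 K.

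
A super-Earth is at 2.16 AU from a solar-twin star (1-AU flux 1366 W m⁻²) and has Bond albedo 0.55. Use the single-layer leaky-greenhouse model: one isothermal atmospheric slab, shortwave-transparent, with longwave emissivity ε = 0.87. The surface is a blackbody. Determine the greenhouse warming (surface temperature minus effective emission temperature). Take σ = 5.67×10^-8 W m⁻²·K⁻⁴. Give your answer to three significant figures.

Flux at the orbit: S = 1366/(2.16)² = 292.8 W m⁻².
The planet radiates to space at T_e = [S(1−α)/(4σ)]^(1/4) = 155.2 K.
Surface balance with a leaky layer gives σT_s⁴ = σT_e⁴·2/(2−ε), so T_s = T_e·[2/(2−0.87)]^(1/4) = 179.1 K.
The atmosphere warms the surface by 23.82 K.

23.8 kelvin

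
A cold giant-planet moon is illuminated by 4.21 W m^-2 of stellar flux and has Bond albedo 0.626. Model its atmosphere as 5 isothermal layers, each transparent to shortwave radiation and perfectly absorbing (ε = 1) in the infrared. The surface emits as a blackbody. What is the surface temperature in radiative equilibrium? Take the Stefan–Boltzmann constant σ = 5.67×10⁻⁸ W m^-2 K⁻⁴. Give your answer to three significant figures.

80.3 kelvin

Top-of-atmosphere balance: σT_e⁴ = S(1−α)/4 = 0.3936 W m^-2 → T_e = 51.33 K.
Layer-by-layer balance gives σT_s⁴ = (N+1)σT_e⁴, so T_s = 6^¼·51.33 = 80.34 K.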